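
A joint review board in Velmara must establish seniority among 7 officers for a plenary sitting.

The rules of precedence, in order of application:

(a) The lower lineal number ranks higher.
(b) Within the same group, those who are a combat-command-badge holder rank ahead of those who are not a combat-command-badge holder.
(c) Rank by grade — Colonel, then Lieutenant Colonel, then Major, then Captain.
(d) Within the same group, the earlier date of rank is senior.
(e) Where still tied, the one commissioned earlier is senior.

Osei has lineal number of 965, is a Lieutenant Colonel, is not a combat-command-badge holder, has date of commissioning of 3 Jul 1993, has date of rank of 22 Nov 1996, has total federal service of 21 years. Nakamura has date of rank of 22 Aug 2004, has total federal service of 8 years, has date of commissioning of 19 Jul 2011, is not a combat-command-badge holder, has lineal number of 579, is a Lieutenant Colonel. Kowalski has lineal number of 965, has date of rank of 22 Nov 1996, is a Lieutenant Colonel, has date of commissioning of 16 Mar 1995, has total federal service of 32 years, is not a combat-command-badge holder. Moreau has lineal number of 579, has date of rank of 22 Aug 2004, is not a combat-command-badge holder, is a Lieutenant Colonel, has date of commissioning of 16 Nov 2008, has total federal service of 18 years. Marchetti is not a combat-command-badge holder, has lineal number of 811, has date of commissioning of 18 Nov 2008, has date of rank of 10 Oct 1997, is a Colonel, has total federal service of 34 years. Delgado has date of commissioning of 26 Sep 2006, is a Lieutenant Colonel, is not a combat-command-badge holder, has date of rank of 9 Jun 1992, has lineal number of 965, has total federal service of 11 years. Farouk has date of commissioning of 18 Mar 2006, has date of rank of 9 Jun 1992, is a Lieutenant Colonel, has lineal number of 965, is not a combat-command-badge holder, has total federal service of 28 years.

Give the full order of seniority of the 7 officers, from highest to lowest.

By lineal number (lower first): Moreau and Nakamura (both 579); then Marchetti (811); then Farouk, Delgado, Osei and Kowalski (each 965).
Moreau and Nakamura are each not a combat-command-badge holder, so the next rule applies.
Moreau and Nakamura are each Lieutenant Colonel, so the next rule applies.
Moreau and Nakamura both have date of rank 22 Aug 2004, so the next rule applies.
Among Moreau and Nakamura, by date of commissioning (earlier first): Moreau (16 Nov 2008) before Nakamura (19 Jul 2011).
Farouk, Delgado, Osei and Kowalski are each not a combat-command-badge holder, so the next rule applies.
Farouk, Delgado, Osei and Kowalski are each Lieutenant Colonel, so the next rule applies.
Among Farouk, Delgado, Osei and Kowalski, by date of rank (earlier first): Farouk and Delgado (9 Jun 1992) before Osei and Kowalski (22 Nov 1996).
Among Farouk and Delgado, by date of commissioning (earlier first): Farouk (18 Mar 2006) before Delgado (26 Sep 2006).
Among Osei and Kowalski, by date of commissioning (earlier first): Osei (3 Jul 1993) before Kowalski (16 Mar 1995).
Full order: Moreau, Nakamura, Marchetti, Farouk, Delgado, Osei, Kowalski.

Moreau, Nakamura, Marchetti, Farouk, Delgado, Osei, Kowalski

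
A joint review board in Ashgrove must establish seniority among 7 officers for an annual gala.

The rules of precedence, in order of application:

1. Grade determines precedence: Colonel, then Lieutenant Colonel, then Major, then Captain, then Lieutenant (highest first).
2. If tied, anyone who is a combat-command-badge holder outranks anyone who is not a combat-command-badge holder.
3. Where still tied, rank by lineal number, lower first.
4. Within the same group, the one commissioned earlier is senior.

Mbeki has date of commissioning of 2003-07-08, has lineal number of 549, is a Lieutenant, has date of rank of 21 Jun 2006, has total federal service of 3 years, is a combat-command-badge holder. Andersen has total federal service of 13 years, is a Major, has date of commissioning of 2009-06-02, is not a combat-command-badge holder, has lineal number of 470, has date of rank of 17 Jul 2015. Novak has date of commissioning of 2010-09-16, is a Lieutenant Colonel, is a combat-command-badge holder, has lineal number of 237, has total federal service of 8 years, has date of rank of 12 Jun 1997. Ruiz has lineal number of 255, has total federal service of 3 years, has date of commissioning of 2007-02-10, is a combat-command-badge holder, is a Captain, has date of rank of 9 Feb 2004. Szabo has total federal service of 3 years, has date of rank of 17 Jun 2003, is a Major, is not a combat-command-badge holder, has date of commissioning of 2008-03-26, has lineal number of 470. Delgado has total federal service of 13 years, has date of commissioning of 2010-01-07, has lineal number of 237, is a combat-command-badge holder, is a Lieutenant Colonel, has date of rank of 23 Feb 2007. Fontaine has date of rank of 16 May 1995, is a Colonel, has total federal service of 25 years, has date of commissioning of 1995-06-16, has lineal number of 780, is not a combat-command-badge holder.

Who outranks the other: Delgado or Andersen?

Delgado

By grade: Fontaine (Colonel); then Delgado and Novak (Lieutenant Colonel); then Szabo and Andersen (Major); then Ruiz (Captain); then Mbeki (Lieutenant).
Delgado and Novak are each a combat-command-badge holder, so the next rule applies.
Delgado and Novak both have lineal number 237, so the next rule applies.
Among Delgado and Novak, by date of commissioning (earlier first): Delgado (2010-01-07) before Novak (2010-09-16).
Szabo and Andersen are each not a combat-command-badge holder, so the next rule applies.
Szabo and Andersen both have lineal number 470, so the next rule applies.
Among Szabo and Andersen, by date of commissioning (earlier first): Szabo (2008-03-26) before Andersen (2009-06-02).
So Delgado takes precedence.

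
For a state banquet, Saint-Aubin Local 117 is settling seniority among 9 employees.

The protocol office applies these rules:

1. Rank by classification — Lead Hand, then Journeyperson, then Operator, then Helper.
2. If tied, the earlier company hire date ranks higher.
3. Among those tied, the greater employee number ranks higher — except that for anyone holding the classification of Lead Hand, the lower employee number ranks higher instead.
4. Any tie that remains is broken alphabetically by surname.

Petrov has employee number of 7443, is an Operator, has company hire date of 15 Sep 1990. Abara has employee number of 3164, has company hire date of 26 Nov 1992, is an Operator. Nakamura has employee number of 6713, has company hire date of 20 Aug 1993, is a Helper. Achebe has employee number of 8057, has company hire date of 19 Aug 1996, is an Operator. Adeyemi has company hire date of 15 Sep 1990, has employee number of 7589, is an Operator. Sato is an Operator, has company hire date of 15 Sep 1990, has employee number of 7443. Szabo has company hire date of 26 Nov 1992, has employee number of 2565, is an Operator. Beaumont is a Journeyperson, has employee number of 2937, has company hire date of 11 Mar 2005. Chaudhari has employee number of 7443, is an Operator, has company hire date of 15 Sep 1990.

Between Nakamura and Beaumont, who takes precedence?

Beaumont

By classification: Beaumont (Journeyperson); then Adeyemi, Chaudhari, Petrov, Sato, Abara, Szabo and Achebe (Operator); then Nakamura (Helper).
Among Adeyemi, Chaudhari, Petrov, Sato, Abara, Szabo and Achebe, by company hire date (earlier first): Adeyemi, Chaudhari, Petrov and Sato (15 Sep 1990) before Abara and Szabo (26 Nov 1992) before Achebe (19 Aug 1996).
Among Adeyemi, Chaudhari, Petrov and Sato, by employee number (higher first): Adeyemi (7589) before Chaudhari, Petrov and Sato (7443).
Among Chaudhari, Petrov and Sato, alphabetically by surname: Chaudhari before Petrov before Sato.
Among Abara and Szabo, by employee number (higher first): Abara (3164) before Szabo (2565).
So Beaumont takes precedence.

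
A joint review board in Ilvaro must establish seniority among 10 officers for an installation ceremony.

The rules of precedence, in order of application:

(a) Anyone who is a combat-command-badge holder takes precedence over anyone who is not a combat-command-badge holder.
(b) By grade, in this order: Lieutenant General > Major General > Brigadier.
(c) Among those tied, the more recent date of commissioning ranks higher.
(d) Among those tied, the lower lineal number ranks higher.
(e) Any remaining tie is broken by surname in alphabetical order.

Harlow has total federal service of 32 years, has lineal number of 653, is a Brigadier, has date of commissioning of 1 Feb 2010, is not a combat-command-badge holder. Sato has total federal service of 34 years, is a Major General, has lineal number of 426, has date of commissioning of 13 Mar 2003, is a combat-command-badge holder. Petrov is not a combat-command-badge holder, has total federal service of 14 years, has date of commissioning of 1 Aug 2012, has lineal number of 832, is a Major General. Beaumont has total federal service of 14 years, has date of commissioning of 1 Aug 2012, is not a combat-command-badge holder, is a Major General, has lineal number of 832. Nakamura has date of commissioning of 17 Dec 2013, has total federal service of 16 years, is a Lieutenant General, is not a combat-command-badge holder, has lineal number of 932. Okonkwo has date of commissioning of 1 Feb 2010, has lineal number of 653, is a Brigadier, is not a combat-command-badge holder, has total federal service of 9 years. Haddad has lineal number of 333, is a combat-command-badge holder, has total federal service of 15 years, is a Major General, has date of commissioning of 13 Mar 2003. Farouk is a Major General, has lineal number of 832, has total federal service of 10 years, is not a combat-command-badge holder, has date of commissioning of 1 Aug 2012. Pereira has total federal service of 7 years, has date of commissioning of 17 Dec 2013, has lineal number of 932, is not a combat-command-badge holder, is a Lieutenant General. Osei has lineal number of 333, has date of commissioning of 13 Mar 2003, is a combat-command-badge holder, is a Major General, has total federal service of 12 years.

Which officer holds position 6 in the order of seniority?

Beaumont

By the first rule: Haddad, Osei and Sato (each a combat-command-badge holder); then Nakamura, Pereira, Beaumont, Farouk, Petrov, Harlow and Okonkwo (each not a combat-command-badge holder).
Haddad, Osei and Sato are each Major General, so the next rule applies.
Haddad, Osei and Sato all have date of commissioning 13 Mar 2003, so the next rule applies.
Among Haddad, Osei and Sato, by lineal number (lower first): Haddad and Osei (333) before Sato (426).
Among Haddad and Osei, alphabetically by surname: Haddad before Osei.
Among Nakamura, Pereira, Beaumont, Farouk, Petrov, Harlow and Okonkwo, by grade: Nakamura and Pereira (Lieutenant General) before Beaumont, Farouk and Petrov (Major General) before Harlow and Okonkwo (Brigadier).
Nakamura and Pereira both have date of commissioning 17 Dec 2013, so the next rule applies.
Nakamura and Pereira both have lineal number 932, so the next rule applies.
Among Nakamura and Pereira, alphabetically by surname: Nakamura before Pereira.
Beaumont, Farouk and Petrov all have date of commissioning 1 Aug 2012, so the next rule applies.
Beaumont, Farouk and Petrov all have lineal number 832, so the next rule applies.
Among Beaumont, Farouk and Petrov, alphabetically by surname: Beaumont before Farouk before Petrov.
Harlow and Okonkwo both have date of commissioning 1 Feb 2010, so the next rule applies.
Harlow and Okonkwo both have lineal number 653, so the next rule applies.
Among Harlow and Okonkwo, alphabetically by surname: Harlow before Okonkwo.
Order: Haddad, Osei, Sato, Nakamura, Pereira, Beaumont, Farouk, Petrov, Harlow, Okonkwo.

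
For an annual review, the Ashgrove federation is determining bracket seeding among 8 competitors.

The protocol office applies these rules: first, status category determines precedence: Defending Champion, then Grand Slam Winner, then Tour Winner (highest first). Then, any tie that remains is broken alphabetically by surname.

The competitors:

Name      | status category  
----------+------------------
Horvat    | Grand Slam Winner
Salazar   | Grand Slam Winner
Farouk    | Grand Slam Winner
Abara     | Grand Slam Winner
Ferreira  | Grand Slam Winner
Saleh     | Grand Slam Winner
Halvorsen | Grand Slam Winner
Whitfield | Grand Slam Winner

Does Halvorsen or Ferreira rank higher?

By status category: Abara, Farouk, Ferreira, Halvorsen, Horvat, Salazar, Saleh and Whitfield (Grand Slam Winner).
Among Abara, Farouk, Ferreira, Halvorsen, Horvat, Salazar, Saleh and Whitfield, alphabetically by surname: Abara before Farouk before Ferreira before Halvorsen before Horvat before Salazar before Saleh before Whitfield.
So Ferreira takes precedence.

Ferreira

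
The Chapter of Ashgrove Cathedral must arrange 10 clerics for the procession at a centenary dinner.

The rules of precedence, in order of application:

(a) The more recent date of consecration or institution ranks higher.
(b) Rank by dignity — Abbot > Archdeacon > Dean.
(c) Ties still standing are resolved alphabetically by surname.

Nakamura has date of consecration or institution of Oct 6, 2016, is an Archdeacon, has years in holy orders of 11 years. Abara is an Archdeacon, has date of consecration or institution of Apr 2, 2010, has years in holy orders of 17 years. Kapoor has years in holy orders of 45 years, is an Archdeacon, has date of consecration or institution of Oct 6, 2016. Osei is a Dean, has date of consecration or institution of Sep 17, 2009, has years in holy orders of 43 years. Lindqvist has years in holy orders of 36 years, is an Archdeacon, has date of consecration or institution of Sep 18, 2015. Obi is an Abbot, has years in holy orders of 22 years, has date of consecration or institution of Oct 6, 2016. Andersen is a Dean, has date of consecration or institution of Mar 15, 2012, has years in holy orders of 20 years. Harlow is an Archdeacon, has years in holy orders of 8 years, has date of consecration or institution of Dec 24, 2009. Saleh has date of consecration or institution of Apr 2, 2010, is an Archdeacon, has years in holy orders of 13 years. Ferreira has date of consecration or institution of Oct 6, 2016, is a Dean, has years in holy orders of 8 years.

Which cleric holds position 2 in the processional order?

By date of consecration or institution (later first): Obi, Kapoor, Nakamura and Ferreira (each Oct 6, 2016); then Lindqvist (Sep 18, 2015); then Andersen (Mar 15, 2012); then Abara and Saleh (both Apr 2, 2010); then Harlow (Dec 24, 2009); then Osei (Sep 17, 2009).
Among Obi, Kapoor, Nakamura and Ferreira, by dignity: Obi (Abbot) before Kapoor and Nakamura (Archdeacon) before Ferreira (Dean).
Among Kapoor and Nakamura, alphabetically by surname: Kapoor before Nakamura.
Abara and Saleh are each Archdeacon, so the next rule applies.
Among Abara and Saleh, alphabetically by surname: Abara before Saleh.
Order: Obi, Kapoor, Nakamura, Ferreira, Lindqvist, Andersen, Abara, Saleh, Harlow, Osei.

Kapoor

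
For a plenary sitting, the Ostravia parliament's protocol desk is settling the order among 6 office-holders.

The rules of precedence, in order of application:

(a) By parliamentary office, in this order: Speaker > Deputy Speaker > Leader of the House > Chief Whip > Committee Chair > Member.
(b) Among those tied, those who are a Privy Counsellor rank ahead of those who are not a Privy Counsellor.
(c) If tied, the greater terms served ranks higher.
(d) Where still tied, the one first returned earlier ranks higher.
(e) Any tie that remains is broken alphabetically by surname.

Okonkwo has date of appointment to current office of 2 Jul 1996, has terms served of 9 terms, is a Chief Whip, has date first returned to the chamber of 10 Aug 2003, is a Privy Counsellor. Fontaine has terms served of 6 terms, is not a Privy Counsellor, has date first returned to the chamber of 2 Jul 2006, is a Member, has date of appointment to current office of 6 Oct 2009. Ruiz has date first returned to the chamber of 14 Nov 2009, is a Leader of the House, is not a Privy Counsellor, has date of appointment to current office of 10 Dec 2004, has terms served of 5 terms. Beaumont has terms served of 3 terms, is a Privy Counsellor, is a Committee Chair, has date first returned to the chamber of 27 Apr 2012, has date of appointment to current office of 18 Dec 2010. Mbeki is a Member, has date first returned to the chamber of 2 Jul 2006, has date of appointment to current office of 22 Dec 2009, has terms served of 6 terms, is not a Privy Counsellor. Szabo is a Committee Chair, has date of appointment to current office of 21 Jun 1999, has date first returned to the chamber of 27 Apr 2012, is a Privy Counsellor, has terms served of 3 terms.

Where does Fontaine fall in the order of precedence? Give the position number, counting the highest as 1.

5

By parliamentary office: Ruiz (Leader of the House); then Okonkwo (Chief Whip); then Beaumont and Szabo (Committee Chair); then Fontaine and Mbeki (Member).
Beaumont and Szabo are each a Privy Counsellor, so the next rule applies.
Beaumont and Szabo both have terms served 3 terms, so the next rule applies.
Beaumont and Szabo both have date first returned to the chamber 27 Apr 2012, so the next rule applies.
Among Beaumont and Szabo, alphabetically by surname: Beaumont before Szabo.
Fontaine and Mbeki are each not a Privy Counsellor, so the next rule applies.
Fontaine and Mbeki both have terms served 6 terms, so the next rule applies.
Fontaine and Mbeki both have date first returned to the chamber 2 Jul 2006, so the next rule applies.
Among Fontaine and Mbeki, alphabetically by surname: Fontaine before Mbeki.
Order: Ruiz, Okonkwo, Beaumont, Szabo, Fontaine, Mbeki. So position 5.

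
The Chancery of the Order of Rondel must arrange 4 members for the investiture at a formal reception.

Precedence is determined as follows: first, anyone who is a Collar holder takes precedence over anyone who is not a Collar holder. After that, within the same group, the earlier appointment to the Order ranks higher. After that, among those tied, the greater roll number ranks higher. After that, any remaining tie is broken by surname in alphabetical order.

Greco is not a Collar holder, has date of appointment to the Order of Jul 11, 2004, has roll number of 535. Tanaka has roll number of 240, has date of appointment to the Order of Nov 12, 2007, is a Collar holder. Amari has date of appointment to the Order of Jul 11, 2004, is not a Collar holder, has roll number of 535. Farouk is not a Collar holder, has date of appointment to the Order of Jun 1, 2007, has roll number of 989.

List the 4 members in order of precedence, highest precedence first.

Tanaka, Amari, Greco, Farouk

By the first rule: Tanaka (a Collar holder); then Amari, Greco and Farouk (each not a Collar holder).
Among Amari, Greco and Farouk, by date of appointment to the Order (earlier first): Amari and Greco (Jul 11, 2004) before Farouk (Jun 1, 2007).
Amari and Greco both have roll number 535, so the next rule applies.
Among Amari and Greco, alphabetically by surname: Amari before Greco.
Full order: Tanaka, Amari, Greco, Farouk.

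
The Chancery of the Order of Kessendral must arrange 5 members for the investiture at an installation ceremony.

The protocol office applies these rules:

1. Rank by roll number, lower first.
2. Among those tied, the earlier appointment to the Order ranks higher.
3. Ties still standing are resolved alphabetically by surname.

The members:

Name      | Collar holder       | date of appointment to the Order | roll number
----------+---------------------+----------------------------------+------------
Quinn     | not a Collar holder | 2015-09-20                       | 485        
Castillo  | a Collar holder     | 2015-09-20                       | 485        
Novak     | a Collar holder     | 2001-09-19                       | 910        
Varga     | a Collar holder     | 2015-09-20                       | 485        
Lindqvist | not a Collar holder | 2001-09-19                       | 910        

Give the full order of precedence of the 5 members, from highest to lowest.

By roll number (lower first): Castillo, Quinn and Varga (each 485); then Lindqvist and Novak (both 910).
Castillo, Quinn and Varga all have date of appointment to the Order 2015-09-20, so the next rule applies.
Among Castillo, Quinn and Varga, alphabetically by surname: Castillo before Quinn before Varga.
Lindqvist and Novak both have date of appointment to the Order 2001-09-19, so the next rule applies.
Among Lindqvist and Novak, alphabetically by surname: Lindqvist before Novak.
Full order: Castillo, Quinn, Varga, Lindqvist, Novak.

Castillo, Quinn, Varga, Lindqvist, Novak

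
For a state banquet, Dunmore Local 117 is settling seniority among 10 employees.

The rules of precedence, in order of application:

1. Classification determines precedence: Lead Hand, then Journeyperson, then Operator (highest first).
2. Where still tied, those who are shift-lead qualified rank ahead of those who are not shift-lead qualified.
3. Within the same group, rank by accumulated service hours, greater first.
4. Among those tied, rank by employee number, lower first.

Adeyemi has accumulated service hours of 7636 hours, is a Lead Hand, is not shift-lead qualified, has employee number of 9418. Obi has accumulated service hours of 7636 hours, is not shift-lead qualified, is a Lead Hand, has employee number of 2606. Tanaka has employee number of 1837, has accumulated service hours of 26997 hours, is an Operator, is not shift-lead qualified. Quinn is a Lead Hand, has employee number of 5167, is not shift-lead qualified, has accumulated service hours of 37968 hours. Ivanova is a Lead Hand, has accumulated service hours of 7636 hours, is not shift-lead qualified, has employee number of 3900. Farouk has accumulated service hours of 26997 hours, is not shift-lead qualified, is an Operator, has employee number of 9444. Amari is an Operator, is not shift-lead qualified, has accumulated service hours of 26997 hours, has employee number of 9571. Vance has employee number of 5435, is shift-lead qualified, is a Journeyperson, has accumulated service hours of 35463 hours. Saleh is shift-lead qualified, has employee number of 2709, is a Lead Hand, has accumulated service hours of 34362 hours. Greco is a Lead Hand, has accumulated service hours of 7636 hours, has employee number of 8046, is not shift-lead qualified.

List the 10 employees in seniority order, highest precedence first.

Saleh, Quinn, Obi, Ivanova, Greco, Adeyemi, Vance, Tanaka, Farouk, Amari

By classification: Saleh, Quinn, Obi, Ivanova, Greco and Adeyemi (Lead Hand); then Vance (Journeyperson); then Tanaka, Farouk and Amari (Operator).
Among Saleh, Quinn, Obi, Ivanova, Greco and Adeyemi, shift-lead qualified before not shift-lead qualified: Saleh (shift-lead qualified) before Quinn, Obi, Ivanova, Greco and Adeyemi (not shift-lead qualified).
Among Quinn, Obi, Ivanova, Greco and Adeyemi, by accumulated service hours (higher first): Quinn (37968 hours) before Obi, Ivanova, Greco and Adeyemi (7636 hours).
Among Obi, Ivanova, Greco and Adeyemi, by employee number (lower first): Obi (2606) before Ivanova (3900) before Greco (8046) before Adeyemi (9418).
Tanaka, Farouk and Amari are each not shift-lead qualified, so the next rule applies.
Tanaka, Farouk and Amari all have accumulated service hours 26997 hours, so the next rule applies.
Among Tanaka, Farouk and Amari, by employee number (lower first): Tanaka (1837) before Farouk (9444) before Amari (9571).
Full order: Saleh, Quinn, Obi, Ivanova, Greco, Adeyemi, Vance, Tanaka, Farouk, Amari.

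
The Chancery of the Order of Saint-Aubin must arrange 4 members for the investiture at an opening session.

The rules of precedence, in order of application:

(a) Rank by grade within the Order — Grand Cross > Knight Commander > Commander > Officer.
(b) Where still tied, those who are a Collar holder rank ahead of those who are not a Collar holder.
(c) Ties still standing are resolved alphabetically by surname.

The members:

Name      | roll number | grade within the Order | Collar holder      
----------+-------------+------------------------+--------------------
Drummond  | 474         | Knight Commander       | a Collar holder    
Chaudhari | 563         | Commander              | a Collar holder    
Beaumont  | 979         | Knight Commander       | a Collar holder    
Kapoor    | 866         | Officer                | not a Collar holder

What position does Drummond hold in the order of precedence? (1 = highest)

By grade within the Order: Beaumont and Drummond (Knight Commander); then Chaudhari (Commander); then Kapoor (Officer).
Beaumont and Drummond are each a Collar holder, so the next rule applies.
Among Beaumont and Drummond, alphabetically by surname: Beaumont before Drummond.
Order: Beaumont, Drummond, Chaudhari, Kapoor. So position 2.

2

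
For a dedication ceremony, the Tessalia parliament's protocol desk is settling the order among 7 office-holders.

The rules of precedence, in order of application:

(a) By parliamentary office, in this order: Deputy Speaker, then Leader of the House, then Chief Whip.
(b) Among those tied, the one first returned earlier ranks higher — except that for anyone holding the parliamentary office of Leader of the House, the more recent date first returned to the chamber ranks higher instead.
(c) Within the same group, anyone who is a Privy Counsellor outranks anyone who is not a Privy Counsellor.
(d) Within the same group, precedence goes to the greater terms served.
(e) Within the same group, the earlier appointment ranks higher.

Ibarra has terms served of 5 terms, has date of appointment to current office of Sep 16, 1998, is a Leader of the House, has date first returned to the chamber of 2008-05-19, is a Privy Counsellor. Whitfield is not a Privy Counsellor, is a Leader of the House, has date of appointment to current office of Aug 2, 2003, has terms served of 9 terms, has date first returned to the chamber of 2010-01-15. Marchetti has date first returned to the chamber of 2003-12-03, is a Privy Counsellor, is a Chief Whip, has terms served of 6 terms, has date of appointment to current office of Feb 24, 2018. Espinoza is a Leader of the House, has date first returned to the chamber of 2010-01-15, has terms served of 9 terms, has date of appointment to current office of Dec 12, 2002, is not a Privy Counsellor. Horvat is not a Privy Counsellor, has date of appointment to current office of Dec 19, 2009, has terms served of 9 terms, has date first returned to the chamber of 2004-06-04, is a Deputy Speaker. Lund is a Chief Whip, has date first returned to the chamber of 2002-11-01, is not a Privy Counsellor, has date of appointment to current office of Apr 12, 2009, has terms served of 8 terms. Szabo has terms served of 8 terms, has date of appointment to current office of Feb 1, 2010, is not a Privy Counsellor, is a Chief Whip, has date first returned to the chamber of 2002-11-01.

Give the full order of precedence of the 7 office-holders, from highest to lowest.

By parliamentary office: Horvat (Deputy Speaker); then Espinoza, Whitfield and Ibarra (Leader of the House); then Lund, Szabo and Marchetti (Chief Whip).
Among Espinoza, Whitfield and Ibarra, by date first returned to the chamber (later first) (reversed rule for this group): Espinoza and Whitfield (2010-01-15) before Ibarra (2008-05-19).
Espinoza and Whitfield are each not a Privy Counsellor, so the next rule applies.
Espinoza and Whitfield both have terms served 9 terms, so the next rule applies.
Among Espinoza and Whitfield, by date of appointment to current office (earlier first): Espinoza (Dec 12, 2002) before Whitfield (Aug 2, 2003).
Among Lund, Szabo and Marchetti, by date first returned to the chamber (earlier first): Lund and Szabo (2002-11-01) before Marchetti (2003-12-03).
Lund and Szabo are each not a Privy Counsellor, so the next rule applies.
Lund and Szabo both have terms served 8 terms, so the next rule applies.
Among Lund and Szabo, by date of appointment to current office (earlier first): Lund (Apr 12, 2009) before Szabo (Feb 1, 2010).
Full order: Horvat, Espinoza, Whitfield, Ibarra, Lund, Szabo, Marchetti.

Horvat, Espinoza, Whitfield, Ibarra, Lund, Szabo, Marchetti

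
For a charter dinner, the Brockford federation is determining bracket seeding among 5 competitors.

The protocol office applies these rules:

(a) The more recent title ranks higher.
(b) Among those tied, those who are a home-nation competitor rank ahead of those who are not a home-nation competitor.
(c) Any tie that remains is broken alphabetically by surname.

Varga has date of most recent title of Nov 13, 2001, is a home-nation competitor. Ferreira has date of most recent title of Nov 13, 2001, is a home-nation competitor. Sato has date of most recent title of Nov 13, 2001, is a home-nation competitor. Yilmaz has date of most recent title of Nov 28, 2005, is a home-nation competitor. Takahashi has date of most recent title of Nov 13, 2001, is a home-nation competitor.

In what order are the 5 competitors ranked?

Yilmaz, Ferreira, Sato, Takahashi, Varga

By date of most recent title (later first): Yilmaz (Nov 28, 2005); then Ferreira, Sato, Takahashi and Varga (each Nov 13, 2001).
Ferreira, Sato, Takahashi and Varga are each a home-nation competitor, so the next rule applies.
Among Ferreira, Sato, Takahashi and Varga, alphabetically by surname: Ferreira before Sato before Takahashi before Varga.
Full order: Yilmaz, Ferreira, Sato, Takahashi, Varga.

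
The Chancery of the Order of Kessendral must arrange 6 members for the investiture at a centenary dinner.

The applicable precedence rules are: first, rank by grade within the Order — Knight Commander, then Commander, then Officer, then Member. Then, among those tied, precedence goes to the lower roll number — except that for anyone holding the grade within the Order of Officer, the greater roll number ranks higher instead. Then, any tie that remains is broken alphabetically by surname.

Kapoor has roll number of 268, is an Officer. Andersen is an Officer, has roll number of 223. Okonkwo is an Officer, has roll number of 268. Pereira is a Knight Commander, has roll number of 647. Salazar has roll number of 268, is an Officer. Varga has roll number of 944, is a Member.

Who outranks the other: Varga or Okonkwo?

Okonkwo

By grade within the Order: Pereira (Knight Commander); then Kapoor, Okonkwo, Salazar and Andersen (Officer); then Varga (Member).
Among Kapoor, Okonkwo, Salazar and Andersen, by roll number (higher first) (reversed rule for this group): Kapoor, Okonkwo and Salazar (268) before Andersen (223).
Among Kapoor, Okonkwo and Salazar, alphabetically by surname: Kapoor before Okonkwo before Salazar.
So Okonkwo takes precedence.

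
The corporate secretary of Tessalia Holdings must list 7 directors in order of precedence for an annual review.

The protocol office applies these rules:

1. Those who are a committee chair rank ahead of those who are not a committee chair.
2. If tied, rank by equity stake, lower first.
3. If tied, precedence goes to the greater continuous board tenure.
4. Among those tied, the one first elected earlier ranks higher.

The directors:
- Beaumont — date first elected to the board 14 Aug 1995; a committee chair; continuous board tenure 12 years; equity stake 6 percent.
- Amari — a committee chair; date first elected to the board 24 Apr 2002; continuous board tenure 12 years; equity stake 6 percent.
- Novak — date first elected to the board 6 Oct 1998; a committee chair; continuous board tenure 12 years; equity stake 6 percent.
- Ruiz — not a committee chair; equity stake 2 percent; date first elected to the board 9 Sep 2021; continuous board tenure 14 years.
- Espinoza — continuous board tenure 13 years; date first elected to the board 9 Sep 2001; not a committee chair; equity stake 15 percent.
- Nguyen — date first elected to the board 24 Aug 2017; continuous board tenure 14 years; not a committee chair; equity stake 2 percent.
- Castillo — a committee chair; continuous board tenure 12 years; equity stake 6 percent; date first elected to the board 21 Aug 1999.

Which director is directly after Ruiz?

Espinoza

By the first rule: Beaumont, Novak, Castillo and Amari (each a committee chair); then Nguyen, Ruiz and Espinoza (each not a committee chair).
Beaumont, Novak, Castillo and Amari all have equity stake 6 percent, so the next rule applies.
Beaumont, Novak, Castillo and Amari all have continuous board tenure 12 years, so the next rule applies.
Among Beaumont, Novak, Castillo and Amari, by date first elected to the board (earlier first): Beaumont (14 Aug 1995) before Novak (6 Oct 1998) before Castillo (21 Aug 1999) before Amari (24 Apr 2002).
Among Nguyen, Ruiz and Espinoza, by equity stake (lower first): Nguyen and Ruiz (2 percent) before Espinoza (15 percent).
Nguyen and Ruiz both have continuous board tenure 14 years, so the next rule applies.
Among Nguyen and Ruiz, by date first elected to the board (earlier first): Nguyen (24 Aug 2017) before Ruiz (9 Sep 2021).
Order: Beaumont, Novak, Castillo, Amari, Nguyen, Ruiz, Espinoza.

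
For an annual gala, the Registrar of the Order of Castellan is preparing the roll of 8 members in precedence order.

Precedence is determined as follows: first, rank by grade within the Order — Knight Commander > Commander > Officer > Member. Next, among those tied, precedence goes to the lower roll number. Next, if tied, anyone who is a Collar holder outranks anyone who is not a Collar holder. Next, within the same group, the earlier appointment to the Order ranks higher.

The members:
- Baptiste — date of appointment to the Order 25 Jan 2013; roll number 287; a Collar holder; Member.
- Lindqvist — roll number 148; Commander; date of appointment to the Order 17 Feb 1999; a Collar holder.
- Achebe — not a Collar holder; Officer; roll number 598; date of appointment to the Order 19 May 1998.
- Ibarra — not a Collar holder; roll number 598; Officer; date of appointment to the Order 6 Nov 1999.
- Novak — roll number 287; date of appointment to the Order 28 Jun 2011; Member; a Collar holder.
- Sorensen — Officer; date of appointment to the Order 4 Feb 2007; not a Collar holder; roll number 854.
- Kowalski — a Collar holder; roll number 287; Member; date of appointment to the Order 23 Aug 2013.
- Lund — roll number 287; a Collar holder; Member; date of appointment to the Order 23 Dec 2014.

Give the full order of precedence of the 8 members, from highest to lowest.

By grade within the Order: Lindqvist (Commander); then Achebe, Ibarra and Sorensen (Officer); then Novak, Baptiste, Kowalski and Lund (Member).
Among Achebe, Ibarra and Sorensen, by roll number (lower first): Achebe and Ibarra (598) before Sorensen (854).
Achebe and Ibarra are each not a Collar holder, so the next rule applies.
Among Achebe and Ibarra, by date of appointment to the Order (earlier first): Achebe (19 May 1998) before Ibarra (6 Nov 1999).
Novak, Baptiste, Kowalski and Lund all have roll number 287, so the next rule applies.
Novak, Baptiste, Kowalski and Lund are each a Collar holder, so the next rule applies.
Among Novak, Baptiste, Kowalski and Lund, by date of appointment to the Order (earlier first): Novak (28 Jun 2011) before Baptiste (25 Jan 2013) before Kowalski (23 Aug 2013) before Lund (23 Dec 2014).
Full order: Lindqvist, Achebe, Ibarra, Sorensen, Novak, Baptiste, Kowalski, Lund.

Lindqvist, Achebe, Ibarra, Sorensen, Novak, Baptiste, Kowalski, Lund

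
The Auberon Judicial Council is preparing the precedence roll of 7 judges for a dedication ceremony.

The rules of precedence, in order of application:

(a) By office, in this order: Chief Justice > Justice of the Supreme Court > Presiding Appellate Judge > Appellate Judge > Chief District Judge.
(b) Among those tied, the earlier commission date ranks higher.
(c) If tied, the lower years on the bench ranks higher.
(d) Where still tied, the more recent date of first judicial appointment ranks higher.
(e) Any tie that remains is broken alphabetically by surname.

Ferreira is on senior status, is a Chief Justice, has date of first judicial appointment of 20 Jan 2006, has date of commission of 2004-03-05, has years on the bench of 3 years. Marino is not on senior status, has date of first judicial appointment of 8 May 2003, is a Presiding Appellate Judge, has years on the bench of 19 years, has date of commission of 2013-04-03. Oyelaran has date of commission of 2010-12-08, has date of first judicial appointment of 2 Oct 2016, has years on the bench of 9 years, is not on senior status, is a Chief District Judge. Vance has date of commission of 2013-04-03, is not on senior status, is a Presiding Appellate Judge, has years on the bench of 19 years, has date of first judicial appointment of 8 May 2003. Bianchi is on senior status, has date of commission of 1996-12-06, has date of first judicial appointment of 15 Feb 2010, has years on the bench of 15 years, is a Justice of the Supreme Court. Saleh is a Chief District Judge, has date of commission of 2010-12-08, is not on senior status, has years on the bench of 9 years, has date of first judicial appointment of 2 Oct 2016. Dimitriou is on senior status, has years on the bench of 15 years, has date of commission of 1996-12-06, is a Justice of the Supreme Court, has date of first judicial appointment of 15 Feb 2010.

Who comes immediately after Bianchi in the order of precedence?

Dimitriou

By office: Ferreira (Chief Justice); then Bianchi and Dimitriou (Justice of the Supreme Court); then Marino and Vance (Presiding Appellate Judge); then Oyelaran and Saleh (Chief District Judge).
Bianchi and Dimitriou both have date of commission 1996-12-06, so the next rule applies.
Bianchi and Dimitriou both have years on the bench 15 years, so the next rule applies.
Bianchi and Dimitriou both have date of first judicial appointment 15 Feb 2010, so the next rule applies.
Among Bianchi and Dimitriou, alphabetically by surname: Bianchi before Dimitriou.
Marino and Vance both have date of commission 2013-04-03, so the next rule applies.
Marino and Vance both have years on the bench 19 years, so the next rule applies.
Marino and Vance both have date of first judicial appointment 8 May 2003, so the next rule applies.
Among Marino and Vance, alphabetically by surname: Marino before Vance.
Oyelaran and Saleh both have date of commission 2010-12-08, so the next rule applies.
Oyelaran and Saleh both have years on the bench 9 years, so the next rule applies.
Oyelaran and Saleh both have date of first judicial appointment 2 Oct 2016, so the next rule applies.
Among Oyelaran and Saleh, alphabetically by surname: Oyelaran before Saleh.
Order: Ferreira, Bianchi, Dimitriou, Marino, Vance, Oyelaran, Saleh.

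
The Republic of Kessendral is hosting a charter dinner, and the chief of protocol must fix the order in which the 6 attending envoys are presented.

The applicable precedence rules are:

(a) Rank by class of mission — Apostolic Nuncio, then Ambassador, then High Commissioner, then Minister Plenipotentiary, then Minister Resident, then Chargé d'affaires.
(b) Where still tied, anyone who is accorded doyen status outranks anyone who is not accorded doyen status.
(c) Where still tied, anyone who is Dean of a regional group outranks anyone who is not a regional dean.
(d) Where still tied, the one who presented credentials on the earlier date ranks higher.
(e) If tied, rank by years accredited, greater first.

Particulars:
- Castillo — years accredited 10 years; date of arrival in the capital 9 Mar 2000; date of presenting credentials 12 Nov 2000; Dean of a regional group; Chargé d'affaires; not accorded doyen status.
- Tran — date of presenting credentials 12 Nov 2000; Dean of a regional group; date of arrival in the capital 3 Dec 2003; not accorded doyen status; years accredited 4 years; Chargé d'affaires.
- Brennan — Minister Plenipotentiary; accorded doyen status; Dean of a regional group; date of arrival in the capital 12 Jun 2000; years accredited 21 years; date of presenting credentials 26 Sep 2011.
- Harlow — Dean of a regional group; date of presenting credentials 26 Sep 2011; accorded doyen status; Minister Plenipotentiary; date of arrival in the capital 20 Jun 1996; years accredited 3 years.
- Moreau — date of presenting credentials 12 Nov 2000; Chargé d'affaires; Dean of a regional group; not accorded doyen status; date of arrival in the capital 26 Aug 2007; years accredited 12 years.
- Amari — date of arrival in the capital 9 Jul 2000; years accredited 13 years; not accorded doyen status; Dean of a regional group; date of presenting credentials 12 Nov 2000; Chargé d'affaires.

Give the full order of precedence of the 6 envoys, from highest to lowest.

Brennan, Harlow, Amari, Moreau, Castillo, Tran

By class of mission: Brennan and Harlow (Minister Plenipotentiary); then Amari, Moreau, Castillo and Tran (Chargé d'affaires).
Brennan and Harlow are each accorded doyen status, so the next rule applies.
Brennan and Harlow are each Dean of a regional group, so the next rule applies.
Brennan and Harlow both have date of presenting credentials 26 Sep 2011, so the next rule applies.
Among Brennan and Harlow, by years accredited (higher first): Brennan (21 years) before Harlow (3 years).
Amari, Moreau, Castillo and Tran are each not accorded doyen status, so the next rule applies.
Amari, Moreau, Castillo and Tran are each Dean of a regional group, so the next rule applies.
Amari, Moreau, Castillo and Tran all have date of presenting credentials 12 Nov 2000, so the next rule applies.
Among Amari, Moreau, Castillo and Tran, by years accredited (higher first): Amari (13 years) before Moreau (12 years) before Castillo (10 years) before Tran (4 years).
Full order: Brennan, Harlow, Amari, Moreau, Castillo, Tran.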